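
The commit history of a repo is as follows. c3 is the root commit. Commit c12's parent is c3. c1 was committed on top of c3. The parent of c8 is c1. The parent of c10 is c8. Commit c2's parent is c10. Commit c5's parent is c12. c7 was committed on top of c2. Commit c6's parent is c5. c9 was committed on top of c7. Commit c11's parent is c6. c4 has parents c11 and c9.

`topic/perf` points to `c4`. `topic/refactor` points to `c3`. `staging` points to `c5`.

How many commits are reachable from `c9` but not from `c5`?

Reachable from c9: {c1, c10, c2, c3, c7, c8, c9}.
Reachable from c5: {c12, c3, c5}.
In c9's history but not c5's: {c1, c10, c2, c7, c8, c9} — 6 commits.

6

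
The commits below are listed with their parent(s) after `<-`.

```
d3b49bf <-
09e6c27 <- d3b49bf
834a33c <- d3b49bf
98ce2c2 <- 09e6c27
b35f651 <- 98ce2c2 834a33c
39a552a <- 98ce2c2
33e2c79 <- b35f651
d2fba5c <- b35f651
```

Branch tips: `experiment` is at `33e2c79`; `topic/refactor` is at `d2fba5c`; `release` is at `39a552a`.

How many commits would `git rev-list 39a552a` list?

Walking parent pointers from 39a552a: reachable set = {09e6c27, 39a552a, 98ce2c2, d3b49bf}.
That is 4 commits.

4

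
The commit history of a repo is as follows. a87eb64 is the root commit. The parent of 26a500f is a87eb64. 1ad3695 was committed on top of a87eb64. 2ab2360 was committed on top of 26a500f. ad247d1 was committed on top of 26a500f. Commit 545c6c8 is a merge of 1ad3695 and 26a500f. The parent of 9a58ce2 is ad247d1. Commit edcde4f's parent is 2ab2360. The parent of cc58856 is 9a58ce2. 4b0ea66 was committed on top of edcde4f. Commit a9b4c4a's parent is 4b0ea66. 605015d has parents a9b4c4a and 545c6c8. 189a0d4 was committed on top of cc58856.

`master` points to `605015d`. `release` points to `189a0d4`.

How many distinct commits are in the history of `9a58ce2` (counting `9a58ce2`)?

Walking parent pointers from 9a58ce2: reachable set = {26a500f, 9a58ce2, a87eb64, ad247d1}.
That is 4 commits.

4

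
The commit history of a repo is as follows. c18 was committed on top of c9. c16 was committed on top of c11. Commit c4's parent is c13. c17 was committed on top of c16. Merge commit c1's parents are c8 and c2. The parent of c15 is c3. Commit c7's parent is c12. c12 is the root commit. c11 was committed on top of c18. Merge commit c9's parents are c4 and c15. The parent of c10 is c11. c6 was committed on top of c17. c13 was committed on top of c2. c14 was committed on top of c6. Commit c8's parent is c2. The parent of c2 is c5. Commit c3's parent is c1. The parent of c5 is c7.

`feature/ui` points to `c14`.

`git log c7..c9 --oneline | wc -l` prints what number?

Reachable from c9: {c1, c12, c13, c15, c2, c3, c4, c5, c7, c8, c9}.
Reachable from c7: {c12, c7}.
In c9's history but not c7's: {c1, c13, c15, c2, c3, c4, c5, c8, c9} — 9 commits.

9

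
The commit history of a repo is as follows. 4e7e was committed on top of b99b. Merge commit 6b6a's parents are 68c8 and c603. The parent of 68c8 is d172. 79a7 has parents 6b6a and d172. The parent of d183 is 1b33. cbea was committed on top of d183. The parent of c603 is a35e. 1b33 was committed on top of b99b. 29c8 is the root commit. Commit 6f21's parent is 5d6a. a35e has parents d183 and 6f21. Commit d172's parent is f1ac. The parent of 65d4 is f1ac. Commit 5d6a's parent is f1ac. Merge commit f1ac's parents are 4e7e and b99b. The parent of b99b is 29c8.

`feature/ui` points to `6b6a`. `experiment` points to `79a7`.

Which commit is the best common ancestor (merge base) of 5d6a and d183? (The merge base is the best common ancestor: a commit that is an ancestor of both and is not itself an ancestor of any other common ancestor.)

b99b

Ancestors of 5d6a: {29c8, 4e7e, 5d6a, b99b, f1ac}.
Ancestors of d183: {1b33, 29c8, b99b, d183}.
Common ancestors: {29c8, b99b}.
Among these, b99b is not an ancestor of any other common ancestor — it is the merge base.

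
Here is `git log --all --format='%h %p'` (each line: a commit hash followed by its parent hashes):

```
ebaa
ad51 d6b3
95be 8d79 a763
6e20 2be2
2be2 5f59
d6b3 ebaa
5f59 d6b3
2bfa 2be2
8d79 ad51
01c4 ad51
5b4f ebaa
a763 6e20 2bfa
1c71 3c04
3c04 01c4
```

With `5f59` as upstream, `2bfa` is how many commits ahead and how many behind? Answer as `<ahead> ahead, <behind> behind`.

2 ahead, 0 behind

Reachable from 2bfa: {2be2, 2bfa, 5f59, d6b3, ebaa}.
Reachable from 5f59: {5f59, d6b3, ebaa}.
Only in 2bfa's history (ahead): {2be2, 2bfa} — 2.
Only in 5f59's history (behind): {} — 0.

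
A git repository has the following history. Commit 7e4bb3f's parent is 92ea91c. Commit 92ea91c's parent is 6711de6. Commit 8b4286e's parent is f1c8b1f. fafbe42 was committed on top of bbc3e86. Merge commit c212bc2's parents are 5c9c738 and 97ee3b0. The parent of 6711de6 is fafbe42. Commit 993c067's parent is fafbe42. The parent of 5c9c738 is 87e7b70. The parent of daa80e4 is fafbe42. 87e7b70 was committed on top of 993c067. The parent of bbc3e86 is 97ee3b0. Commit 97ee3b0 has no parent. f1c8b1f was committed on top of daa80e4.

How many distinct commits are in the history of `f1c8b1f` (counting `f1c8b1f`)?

Walking parent pointers from f1c8b1f: reachable set = {97ee3b0, bbc3e86, daa80e4, f1c8b1f, fafbe42}.
That is 5 commits.

5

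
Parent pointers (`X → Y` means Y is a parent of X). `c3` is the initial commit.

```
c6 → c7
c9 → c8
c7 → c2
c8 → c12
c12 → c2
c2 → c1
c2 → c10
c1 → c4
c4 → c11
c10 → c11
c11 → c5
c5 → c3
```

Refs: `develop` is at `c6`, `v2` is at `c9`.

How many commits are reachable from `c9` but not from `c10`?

6

Reachable from c9: {c1, c10, c11, c12, c2, c3, c4, c5, c8, c9}.
Reachable from c10: {c10, c11, c3, c5}.
In c9's history but not c10's: {c1, c12, c2, c4, c8, c9} — 6 commits.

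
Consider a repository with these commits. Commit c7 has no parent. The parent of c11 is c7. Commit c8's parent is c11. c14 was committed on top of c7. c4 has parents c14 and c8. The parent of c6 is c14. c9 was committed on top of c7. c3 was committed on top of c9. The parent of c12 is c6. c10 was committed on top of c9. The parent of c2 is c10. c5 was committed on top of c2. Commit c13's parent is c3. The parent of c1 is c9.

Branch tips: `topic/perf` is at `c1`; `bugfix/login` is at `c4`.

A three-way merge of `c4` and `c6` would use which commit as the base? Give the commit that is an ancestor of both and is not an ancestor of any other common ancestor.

c14

Ancestors of c4: {c11, c14, c4, c7, c8}.
Ancestors of c6: {c14, c6, c7}.
Common ancestors: {c14, c7}.
Among these, c14 is not an ancestor of any other common ancestor — it is the merge base.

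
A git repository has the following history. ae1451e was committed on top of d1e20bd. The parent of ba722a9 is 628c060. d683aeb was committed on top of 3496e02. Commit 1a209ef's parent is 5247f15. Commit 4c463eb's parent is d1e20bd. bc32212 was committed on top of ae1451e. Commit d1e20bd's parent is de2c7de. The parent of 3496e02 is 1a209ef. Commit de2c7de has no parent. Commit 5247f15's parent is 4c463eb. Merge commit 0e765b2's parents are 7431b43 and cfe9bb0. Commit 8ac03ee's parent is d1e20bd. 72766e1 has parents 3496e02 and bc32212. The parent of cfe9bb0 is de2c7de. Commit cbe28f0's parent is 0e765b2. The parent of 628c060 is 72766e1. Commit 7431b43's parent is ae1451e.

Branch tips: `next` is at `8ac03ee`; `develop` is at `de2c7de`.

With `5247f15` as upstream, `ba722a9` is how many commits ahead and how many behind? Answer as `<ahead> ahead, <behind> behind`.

7 ahead, 0 behind

Reachable from ba722a9: {1a209ef, 3496e02, 4c463eb, 5247f15, 628c060, 72766e1, ae1451e, ba722a9, bc32212, d1e20bd, de2c7de}.
Reachable from 5247f15: {4c463eb, 5247f15, d1e20bd, de2c7de}.
Only in ba722a9's history (ahead): {1a209ef, 3496e02, 628c060, 72766e1, ae1451e, ba722a9, bc32212} — 7.
Only in 5247f15's history (behind): {} — 0.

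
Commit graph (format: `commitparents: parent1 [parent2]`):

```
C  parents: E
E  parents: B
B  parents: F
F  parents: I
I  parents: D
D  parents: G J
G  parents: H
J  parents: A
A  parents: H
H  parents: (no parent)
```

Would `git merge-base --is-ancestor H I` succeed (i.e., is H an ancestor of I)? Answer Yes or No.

Yes

Ancestors of I (commits reachable by following parents): {A, D, G, H, I, J}.
H is in that set, so it is an ancestor of I.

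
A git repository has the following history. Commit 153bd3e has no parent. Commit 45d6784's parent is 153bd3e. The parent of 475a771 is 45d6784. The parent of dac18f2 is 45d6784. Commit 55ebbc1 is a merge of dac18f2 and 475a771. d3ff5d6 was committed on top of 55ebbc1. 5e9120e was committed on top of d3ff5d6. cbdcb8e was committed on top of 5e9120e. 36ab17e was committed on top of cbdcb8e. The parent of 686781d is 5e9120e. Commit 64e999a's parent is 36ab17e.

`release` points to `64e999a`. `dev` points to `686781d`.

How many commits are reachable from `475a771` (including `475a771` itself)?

Walking parent pointers from 475a771: reachable set = {153bd3e, 45d6784, 475a771}.
That is 3 commits.

3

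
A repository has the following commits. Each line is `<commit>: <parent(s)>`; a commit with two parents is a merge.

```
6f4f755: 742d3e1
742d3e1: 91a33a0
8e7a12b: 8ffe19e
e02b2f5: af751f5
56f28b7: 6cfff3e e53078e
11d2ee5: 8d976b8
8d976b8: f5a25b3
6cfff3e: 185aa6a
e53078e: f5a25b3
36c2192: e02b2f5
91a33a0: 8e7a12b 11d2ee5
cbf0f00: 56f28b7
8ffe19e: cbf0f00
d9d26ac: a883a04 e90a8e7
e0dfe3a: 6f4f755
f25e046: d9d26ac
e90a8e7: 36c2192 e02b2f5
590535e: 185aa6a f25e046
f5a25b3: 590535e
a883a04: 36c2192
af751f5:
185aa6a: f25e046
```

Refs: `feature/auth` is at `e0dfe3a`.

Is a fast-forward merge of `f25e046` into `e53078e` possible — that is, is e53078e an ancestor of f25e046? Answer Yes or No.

A fast-forward from e53078e to f25e046 is possible iff e53078e is an ancestor of f25e046.
Ancestors of f25e046: {36c2192, a883a04, af751f5, d9d26ac, e02b2f5, e90a8e7, f25e046}.
e53078e is not among them, so fast-forward is not possible.

No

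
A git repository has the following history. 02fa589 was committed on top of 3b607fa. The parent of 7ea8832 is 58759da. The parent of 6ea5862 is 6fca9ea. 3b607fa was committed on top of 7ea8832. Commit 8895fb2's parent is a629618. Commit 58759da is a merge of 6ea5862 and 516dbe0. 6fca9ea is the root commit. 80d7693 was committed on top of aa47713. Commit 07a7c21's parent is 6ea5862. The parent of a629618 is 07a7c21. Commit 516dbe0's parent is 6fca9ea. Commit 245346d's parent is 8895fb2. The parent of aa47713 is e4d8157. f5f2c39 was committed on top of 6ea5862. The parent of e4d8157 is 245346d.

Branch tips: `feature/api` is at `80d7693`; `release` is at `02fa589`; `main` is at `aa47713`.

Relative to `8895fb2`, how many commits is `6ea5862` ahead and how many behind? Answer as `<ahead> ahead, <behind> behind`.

0 ahead, 3 behind

Reachable from 6ea5862: {6ea5862, 6fca9ea}.
Reachable from 8895fb2: {07a7c21, 6ea5862, 6fca9ea, 8895fb2, a629618}.
Only in 6ea5862's history (ahead): {} — 0.
Only in 8895fb2's history (behind): {07a7c21, 8895fb2, a629618} — 3.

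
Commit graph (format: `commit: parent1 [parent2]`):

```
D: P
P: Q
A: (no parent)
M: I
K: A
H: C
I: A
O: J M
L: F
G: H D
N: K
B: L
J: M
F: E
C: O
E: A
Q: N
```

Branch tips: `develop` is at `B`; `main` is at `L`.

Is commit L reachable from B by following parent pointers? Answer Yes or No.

Yes

Ancestors of B (commits reachable by following parents): {A, B, E, F, L}.
L is in that set, so it is an ancestor of B.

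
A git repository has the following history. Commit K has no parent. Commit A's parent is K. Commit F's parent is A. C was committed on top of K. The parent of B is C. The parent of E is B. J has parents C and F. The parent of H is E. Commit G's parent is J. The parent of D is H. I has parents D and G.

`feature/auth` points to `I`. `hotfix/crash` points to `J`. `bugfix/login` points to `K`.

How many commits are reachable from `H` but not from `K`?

Reachable from H: {B, C, E, H, K}.
Reachable from K: {K}.
In H's history but not K's: {B, C, E, H} — 4 commits.

4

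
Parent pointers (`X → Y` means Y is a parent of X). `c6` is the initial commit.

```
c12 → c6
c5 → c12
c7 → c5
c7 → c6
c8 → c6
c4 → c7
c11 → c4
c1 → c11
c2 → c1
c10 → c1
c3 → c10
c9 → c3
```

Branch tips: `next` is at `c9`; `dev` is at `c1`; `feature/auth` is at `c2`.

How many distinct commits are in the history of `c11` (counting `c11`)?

6

Walking parent pointers from c11: reachable set = {c11, c12, c4, c5, c6, c7}.
That is 6 commits.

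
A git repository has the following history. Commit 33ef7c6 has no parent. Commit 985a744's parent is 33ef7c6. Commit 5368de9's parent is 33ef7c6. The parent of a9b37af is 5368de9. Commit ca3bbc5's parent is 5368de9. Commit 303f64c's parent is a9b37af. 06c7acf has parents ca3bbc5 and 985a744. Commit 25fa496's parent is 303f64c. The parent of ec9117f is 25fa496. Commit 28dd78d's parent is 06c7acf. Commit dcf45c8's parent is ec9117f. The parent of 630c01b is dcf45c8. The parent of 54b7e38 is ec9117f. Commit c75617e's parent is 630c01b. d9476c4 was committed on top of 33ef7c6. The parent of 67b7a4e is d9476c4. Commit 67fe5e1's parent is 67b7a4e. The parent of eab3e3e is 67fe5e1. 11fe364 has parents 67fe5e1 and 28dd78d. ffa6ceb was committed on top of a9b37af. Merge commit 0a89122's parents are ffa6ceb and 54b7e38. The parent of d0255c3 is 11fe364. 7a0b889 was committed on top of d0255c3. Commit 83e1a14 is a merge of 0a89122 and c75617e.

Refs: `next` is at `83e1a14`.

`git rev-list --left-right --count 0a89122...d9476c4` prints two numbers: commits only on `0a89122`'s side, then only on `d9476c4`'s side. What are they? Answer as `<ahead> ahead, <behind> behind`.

Reachable from 0a89122: {0a89122, 25fa496, 303f64c, 33ef7c6, 5368de9, 54b7e38, a9b37af, ec9117f, ffa6ceb}.
Reachable from d9476c4: {33ef7c6, d9476c4}.
Only in 0a89122's history (ahead): {0a89122, 25fa496, 303f64c, 5368de9, 54b7e38, a9b37af, ec9117f, ffa6ceb} — 8.
Only in d9476c4's history (behind): {d9476c4} — 1.

8 ahead, 1 behind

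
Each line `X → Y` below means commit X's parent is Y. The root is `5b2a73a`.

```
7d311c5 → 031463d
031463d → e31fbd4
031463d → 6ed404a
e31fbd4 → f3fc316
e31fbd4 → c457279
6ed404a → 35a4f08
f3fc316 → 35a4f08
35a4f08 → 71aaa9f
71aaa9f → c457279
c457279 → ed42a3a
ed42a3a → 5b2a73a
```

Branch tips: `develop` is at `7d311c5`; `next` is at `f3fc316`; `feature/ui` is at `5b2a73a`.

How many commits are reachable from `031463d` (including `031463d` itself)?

Walking parent pointers from 031463d: reachable set = {031463d, 35a4f08, 5b2a73a, 6ed404a, 71aaa9f, c457279, e31fbd4, ed42a3a, f3fc316}.
That is 9 commits.

9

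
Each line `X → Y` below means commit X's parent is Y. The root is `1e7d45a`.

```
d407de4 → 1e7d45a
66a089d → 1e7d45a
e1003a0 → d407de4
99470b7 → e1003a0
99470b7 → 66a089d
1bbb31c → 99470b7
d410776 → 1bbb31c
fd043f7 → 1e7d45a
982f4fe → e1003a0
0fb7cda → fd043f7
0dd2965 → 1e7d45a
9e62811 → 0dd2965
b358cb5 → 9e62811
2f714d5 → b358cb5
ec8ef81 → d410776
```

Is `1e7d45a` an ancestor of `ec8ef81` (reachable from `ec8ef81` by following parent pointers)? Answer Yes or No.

Ancestors of ec8ef81 (commits reachable by following parents): {1bbb31c, 1e7d45a, 66a089d, 99470b7, d407de4, d410776, e1003a0, ec8ef81}.
1e7d45a is in that set, so it is an ancestor of ec8ef81.

Yes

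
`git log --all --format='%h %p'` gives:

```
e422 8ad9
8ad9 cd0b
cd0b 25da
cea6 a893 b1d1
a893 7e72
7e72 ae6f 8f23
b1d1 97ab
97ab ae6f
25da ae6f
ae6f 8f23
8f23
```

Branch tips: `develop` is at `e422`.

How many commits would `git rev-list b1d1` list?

4

Walking parent pointers from b1d1: reachable set = {8f23, 97ab, ae6f, b1d1}.
That is 4 commits.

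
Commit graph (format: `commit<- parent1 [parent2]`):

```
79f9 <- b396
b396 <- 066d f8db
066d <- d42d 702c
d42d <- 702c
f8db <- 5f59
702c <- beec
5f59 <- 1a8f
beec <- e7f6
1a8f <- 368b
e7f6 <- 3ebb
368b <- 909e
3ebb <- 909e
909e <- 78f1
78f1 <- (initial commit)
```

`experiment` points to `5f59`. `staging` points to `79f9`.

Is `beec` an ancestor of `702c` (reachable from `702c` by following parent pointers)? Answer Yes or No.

Yes

Ancestors of 702c (commits reachable by following parents): {3ebb, 702c, 78f1, 909e, beec, e7f6}.
beec is in that set, so it is an ancestor of 702c.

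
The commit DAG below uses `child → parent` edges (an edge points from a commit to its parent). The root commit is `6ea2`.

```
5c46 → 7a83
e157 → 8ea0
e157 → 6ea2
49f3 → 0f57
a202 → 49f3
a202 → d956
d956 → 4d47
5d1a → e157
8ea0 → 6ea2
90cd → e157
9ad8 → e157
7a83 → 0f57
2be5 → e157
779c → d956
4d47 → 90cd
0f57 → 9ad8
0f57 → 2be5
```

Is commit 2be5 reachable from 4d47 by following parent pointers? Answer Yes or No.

No

Ancestors of 4d47: {4d47, 6ea2, 8ea0, 90cd, e157}.
2be5 is not in that set, so it is not an ancestor of 4d47.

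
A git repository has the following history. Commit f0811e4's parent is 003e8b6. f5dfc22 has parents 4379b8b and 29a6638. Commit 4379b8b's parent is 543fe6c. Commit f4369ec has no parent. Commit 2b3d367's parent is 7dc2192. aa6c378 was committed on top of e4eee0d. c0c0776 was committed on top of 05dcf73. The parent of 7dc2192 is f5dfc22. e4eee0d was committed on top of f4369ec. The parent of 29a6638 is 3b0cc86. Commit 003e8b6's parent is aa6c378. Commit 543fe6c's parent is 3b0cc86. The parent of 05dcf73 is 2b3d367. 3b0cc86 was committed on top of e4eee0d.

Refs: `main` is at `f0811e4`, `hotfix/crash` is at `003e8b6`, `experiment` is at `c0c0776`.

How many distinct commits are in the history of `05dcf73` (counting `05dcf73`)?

Walking parent pointers from 05dcf73: reachable set = {05dcf73, 29a6638, 2b3d367, 3b0cc86, 4379b8b, 543fe6c, 7dc2192, e4eee0d, f4369ec, f5dfc22}.
That is 10 commits.

10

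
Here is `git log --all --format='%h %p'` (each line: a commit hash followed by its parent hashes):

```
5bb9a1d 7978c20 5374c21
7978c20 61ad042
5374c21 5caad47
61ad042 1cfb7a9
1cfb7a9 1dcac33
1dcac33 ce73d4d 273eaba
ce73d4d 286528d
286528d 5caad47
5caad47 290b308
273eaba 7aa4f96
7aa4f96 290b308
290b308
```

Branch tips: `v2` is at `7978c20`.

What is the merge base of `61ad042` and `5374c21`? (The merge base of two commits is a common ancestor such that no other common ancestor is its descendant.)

5caad47

Ancestors of 61ad042: {1cfb7a9, 1dcac33, 273eaba, 286528d, 290b308, 5caad47, 61ad042, 7aa4f96, ce73d4d}.
Ancestors of 5374c21: {290b308, 5374c21, 5caad47}.
Common ancestors: {290b308, 5caad47}.
Among these, 5caad47 is not an ancestor of any other common ancestor — it is the merge base.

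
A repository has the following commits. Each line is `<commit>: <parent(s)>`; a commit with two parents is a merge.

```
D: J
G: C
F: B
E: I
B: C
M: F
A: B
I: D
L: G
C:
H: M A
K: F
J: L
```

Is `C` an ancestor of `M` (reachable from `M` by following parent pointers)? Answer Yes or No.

Yes

Ancestors of M (commits reachable by following parents): {B, C, F, M}.
C is in that set, so it is an ancestor of M.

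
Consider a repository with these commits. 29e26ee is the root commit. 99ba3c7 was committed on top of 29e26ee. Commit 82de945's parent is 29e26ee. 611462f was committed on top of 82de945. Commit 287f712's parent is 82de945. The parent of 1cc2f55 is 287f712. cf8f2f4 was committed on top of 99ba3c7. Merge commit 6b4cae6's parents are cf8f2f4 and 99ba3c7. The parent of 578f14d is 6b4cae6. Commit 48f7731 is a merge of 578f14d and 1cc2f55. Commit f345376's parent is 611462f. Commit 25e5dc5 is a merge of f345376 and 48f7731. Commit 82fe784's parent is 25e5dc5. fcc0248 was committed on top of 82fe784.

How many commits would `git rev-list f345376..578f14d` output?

4

Reachable from 578f14d: {29e26ee, 578f14d, 6b4cae6, 99ba3c7, cf8f2f4}.
Reachable from f345376: {29e26ee, 611462f, 82de945, f345376}.
In 578f14d's history but not f345376's: {578f14d, 6b4cae6, 99ba3c7, cf8f2f4} — 4 commits.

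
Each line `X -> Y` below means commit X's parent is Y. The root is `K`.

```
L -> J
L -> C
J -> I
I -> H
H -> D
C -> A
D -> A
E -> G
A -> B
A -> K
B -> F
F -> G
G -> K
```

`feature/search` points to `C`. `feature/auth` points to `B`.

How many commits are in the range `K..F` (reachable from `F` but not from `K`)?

2

Reachable from F: {F, G, K}.
Reachable from K: {K}.
In F's history but not K's: {F, G} — 2 commits.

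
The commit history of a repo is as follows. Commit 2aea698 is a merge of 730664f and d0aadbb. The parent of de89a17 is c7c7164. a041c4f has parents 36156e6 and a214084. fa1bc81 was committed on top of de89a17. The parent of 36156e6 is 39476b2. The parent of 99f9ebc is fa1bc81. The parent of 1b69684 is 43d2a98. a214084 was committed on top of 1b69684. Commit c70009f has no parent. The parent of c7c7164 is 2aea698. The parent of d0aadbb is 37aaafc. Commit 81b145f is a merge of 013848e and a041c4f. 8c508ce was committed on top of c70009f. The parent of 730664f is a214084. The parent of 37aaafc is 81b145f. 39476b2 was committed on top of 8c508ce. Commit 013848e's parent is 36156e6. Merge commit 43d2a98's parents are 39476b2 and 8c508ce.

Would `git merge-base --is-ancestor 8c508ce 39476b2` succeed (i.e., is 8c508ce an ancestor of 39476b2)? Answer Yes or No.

Yes

Ancestors of 39476b2 (commits reachable by following parents): {39476b2, 8c508ce, c70009f}.
8c508ce is in that set, so it is an ancestor of 39476b2.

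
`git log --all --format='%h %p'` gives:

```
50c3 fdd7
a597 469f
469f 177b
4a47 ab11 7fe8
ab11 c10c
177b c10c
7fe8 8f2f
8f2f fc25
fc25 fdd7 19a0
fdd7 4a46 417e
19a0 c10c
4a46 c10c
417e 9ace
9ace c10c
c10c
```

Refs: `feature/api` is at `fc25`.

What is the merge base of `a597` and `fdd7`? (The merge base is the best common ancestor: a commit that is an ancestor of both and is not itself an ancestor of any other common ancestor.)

c10c

Ancestors of a597: {177b, 469f, a597, c10c}.
Ancestors of fdd7: {417e, 4a46, 9ace, c10c, fdd7}.
Common ancestors: {c10c}.
The only common ancestor is c10c, so it is the merge base.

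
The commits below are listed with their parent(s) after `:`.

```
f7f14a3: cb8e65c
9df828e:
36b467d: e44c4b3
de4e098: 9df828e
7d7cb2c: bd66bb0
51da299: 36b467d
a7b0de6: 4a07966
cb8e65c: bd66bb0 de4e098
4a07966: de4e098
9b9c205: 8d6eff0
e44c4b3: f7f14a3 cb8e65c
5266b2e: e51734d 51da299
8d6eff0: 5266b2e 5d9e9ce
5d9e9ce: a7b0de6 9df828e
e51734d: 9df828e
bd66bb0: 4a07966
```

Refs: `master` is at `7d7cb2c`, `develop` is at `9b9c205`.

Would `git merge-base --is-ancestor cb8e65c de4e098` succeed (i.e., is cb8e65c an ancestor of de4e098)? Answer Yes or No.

No

Ancestors of de4e098: {9df828e, de4e098}.
cb8e65c is not in that set, so it is not an ancestor of de4e098.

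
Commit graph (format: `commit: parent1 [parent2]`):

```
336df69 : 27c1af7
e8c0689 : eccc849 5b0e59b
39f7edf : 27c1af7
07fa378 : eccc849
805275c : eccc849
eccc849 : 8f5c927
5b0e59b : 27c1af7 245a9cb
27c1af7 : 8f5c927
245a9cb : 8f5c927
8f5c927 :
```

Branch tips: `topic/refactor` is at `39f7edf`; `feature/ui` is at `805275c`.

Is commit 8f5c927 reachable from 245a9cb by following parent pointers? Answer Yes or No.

Yes

Ancestors of 245a9cb (commits reachable by following parents): {245a9cb, 8f5c927}.
8f5c927 is in that set, so it is an ancestor of 245a9cb.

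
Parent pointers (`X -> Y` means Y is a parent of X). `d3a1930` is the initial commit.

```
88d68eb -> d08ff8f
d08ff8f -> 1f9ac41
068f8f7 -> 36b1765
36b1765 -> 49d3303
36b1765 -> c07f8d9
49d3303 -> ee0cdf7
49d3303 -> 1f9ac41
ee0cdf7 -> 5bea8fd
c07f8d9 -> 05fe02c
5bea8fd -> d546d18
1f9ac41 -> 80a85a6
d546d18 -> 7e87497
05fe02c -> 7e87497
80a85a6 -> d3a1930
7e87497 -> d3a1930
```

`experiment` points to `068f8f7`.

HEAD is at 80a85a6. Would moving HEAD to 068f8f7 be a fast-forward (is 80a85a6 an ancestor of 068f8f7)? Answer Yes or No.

A fast-forward from 80a85a6 to 068f8f7 is possible iff 80a85a6 is an ancestor of 068f8f7.
Ancestors of 068f8f7: {05fe02c, 068f8f7, 1f9ac41, 36b1765, 49d3303, 5bea8fd, 7e87497, 80a85a6, c07f8d9, d3a1930, d546d18, ee0cdf7}.
80a85a6 is among them, so fast-forward is possible.

Yes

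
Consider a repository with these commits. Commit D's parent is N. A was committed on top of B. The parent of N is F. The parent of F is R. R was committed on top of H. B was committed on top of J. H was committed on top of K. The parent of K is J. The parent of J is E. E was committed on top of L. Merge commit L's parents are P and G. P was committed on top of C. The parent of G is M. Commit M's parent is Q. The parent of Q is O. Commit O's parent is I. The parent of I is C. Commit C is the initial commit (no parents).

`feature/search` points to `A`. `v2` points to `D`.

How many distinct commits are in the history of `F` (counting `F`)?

14

Walking parent pointers from F: reachable set = {C, E, F, G, H, I, J, K, L, M, O, P, Q, R}.
That is 14 commits.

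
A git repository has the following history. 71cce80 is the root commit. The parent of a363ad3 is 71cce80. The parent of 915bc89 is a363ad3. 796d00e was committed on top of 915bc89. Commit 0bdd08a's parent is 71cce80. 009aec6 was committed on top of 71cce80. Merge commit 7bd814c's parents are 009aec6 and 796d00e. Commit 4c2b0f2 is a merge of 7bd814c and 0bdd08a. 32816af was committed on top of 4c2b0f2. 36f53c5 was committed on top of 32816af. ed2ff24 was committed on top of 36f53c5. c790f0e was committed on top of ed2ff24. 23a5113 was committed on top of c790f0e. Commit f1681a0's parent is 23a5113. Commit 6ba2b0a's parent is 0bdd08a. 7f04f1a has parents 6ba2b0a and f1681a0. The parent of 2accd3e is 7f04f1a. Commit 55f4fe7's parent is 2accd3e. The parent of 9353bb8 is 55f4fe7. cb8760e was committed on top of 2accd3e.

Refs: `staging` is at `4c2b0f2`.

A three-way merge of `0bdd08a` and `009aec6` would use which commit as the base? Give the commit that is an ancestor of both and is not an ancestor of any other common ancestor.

Ancestors of 0bdd08a: {0bdd08a, 71cce80}.
Ancestors of 009aec6: {009aec6, 71cce80}.
Common ancestors: {71cce80}.
The only common ancestor is 71cce80, so it is the merge base.

71cce80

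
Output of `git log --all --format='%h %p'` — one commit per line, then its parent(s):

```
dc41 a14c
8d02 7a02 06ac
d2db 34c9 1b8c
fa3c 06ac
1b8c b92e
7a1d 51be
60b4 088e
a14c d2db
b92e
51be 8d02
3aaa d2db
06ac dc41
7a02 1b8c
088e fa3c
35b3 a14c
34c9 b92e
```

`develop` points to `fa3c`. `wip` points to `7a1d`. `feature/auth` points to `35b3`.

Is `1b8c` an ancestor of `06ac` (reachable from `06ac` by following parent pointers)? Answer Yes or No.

Ancestors of 06ac (commits reachable by following parents): {06ac, 1b8c, 34c9, a14c, b92e, d2db, dc41}.
1b8c is in that set, so it is an ancestor of 06ac.

Yes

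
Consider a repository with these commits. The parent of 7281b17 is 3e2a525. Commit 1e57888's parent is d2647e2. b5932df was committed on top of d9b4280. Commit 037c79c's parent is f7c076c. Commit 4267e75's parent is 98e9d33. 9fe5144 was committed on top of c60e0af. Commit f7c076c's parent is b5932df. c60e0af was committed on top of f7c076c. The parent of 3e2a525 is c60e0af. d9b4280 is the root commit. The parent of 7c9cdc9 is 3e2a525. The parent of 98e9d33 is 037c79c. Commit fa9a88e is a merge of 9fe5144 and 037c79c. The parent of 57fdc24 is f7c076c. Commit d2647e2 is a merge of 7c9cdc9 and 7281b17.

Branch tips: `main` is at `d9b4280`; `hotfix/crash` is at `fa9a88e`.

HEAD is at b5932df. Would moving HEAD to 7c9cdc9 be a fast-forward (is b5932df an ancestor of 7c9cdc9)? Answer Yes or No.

Yes

A fast-forward from b5932df to 7c9cdc9 is possible iff b5932df is an ancestor of 7c9cdc9.
Ancestors of 7c9cdc9: {3e2a525, 7c9cdc9, b5932df, c60e0af, d9b4280, f7c076c}.
b5932df is among them, so fast-forward is possible.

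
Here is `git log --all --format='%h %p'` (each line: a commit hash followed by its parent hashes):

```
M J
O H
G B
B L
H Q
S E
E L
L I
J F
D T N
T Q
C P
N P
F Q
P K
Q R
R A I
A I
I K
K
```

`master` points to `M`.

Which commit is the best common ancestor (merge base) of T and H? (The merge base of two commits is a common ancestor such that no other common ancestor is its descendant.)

Ancestors of T: {A, I, K, Q, R, T}.
Ancestors of H: {A, H, I, K, Q, R}.
Common ancestors: {A, I, K, Q, R}.
Among these, Q is not an ancestor of any other common ancestor — it is the merge base.

Q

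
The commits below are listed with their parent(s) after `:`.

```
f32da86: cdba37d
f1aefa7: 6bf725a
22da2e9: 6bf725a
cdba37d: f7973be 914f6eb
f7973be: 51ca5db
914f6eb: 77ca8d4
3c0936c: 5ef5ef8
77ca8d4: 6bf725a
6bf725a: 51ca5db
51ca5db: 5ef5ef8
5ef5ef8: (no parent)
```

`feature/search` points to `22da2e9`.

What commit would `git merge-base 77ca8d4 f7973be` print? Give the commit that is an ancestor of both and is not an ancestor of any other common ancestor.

Ancestors of 77ca8d4: {51ca5db, 5ef5ef8, 6bf725a, 77ca8d4}.
Ancestors of f7973be: {51ca5db, 5ef5ef8, f7973be}.
Common ancestors: {51ca5db, 5ef5ef8}.
Among these, 51ca5db is not an ancestor of any other common ancestor — it is the merge base.

51ca5db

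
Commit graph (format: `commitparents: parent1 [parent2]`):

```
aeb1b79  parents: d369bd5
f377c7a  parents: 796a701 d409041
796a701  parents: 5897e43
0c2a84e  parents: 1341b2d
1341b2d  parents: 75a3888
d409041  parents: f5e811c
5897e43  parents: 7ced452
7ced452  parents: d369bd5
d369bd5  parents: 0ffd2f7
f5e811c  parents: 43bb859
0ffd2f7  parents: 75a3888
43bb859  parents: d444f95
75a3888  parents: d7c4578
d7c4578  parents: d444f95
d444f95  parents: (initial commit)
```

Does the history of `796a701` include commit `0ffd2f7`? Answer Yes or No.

Ancestors of 796a701 (commits reachable by following parents): {0ffd2f7, 5897e43, 75a3888, 796a701, 7ced452, d369bd5, d444f95, d7c4578}.
0ffd2f7 is in that set, so it is an ancestor of 796a701.

Yes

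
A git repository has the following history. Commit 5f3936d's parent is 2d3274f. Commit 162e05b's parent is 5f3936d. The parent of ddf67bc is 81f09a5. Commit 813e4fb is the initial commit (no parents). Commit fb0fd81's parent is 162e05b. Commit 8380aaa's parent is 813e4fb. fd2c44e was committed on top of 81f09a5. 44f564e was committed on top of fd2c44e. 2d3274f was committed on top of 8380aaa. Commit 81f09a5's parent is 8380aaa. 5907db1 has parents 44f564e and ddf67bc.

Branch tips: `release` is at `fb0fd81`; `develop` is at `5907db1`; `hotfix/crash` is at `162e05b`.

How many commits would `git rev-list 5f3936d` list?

4

Walking parent pointers from 5f3936d: reachable set = {2d3274f, 5f3936d, 813e4fb, 8380aaa}.
That is 4 commits.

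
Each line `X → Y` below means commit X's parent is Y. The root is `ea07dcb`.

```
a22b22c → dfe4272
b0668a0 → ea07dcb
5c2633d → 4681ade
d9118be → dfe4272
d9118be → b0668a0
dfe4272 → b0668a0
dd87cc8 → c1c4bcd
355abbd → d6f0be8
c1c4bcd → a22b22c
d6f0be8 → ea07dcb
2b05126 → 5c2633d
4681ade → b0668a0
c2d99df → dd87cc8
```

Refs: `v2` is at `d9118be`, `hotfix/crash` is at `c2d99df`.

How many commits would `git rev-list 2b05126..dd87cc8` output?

4

Reachable from dd87cc8: {a22b22c, b0668a0, c1c4bcd, dd87cc8, dfe4272, ea07dcb}.
Reachable from 2b05126: {2b05126, 4681ade, 5c2633d, b0668a0, ea07dcb}.
In dd87cc8's history but not 2b05126's: {a22b22c, c1c4bcd, dd87cc8, dfe4272} — 4 commits.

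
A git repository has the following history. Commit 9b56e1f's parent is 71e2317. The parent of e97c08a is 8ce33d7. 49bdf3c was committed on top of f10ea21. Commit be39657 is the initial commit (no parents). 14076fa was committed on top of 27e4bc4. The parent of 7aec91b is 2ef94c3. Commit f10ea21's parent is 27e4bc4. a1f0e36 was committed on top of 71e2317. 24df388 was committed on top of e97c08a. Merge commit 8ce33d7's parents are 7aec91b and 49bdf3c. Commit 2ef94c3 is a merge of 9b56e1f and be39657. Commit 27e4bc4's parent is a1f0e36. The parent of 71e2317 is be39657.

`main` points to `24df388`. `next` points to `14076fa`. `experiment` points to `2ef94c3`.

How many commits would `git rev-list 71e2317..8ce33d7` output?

Reachable from 8ce33d7: {27e4bc4, 2ef94c3, 49bdf3c, 71e2317, 7aec91b, 8ce33d7, 9b56e1f, a1f0e36, be39657, f10ea21}.
Reachable from 71e2317: {71e2317, be39657}.
In 8ce33d7's history but not 71e2317's: {27e4bc4, 2ef94c3, 49bdf3c, 7aec91b, 8ce33d7, 9b56e1f, a1f0e36, f10ea21} — 8 commits.

8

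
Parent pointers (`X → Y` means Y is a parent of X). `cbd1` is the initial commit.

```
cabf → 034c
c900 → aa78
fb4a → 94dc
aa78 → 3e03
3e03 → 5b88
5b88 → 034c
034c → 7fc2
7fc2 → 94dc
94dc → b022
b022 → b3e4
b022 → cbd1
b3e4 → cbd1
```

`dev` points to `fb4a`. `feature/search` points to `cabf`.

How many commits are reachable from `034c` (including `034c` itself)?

6

Walking parent pointers from 034c: reachable set = {034c, 7fc2, 94dc, b022, b3e4, cbd1}.
That is 6 commits.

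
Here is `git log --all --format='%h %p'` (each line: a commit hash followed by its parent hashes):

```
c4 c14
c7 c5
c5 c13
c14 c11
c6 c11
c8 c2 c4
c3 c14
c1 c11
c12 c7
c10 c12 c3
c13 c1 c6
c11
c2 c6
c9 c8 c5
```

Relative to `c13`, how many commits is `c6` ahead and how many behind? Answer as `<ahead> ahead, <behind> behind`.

Reachable from c6: {c11, c6}.
Reachable from c13: {c1, c11, c13, c6}.
Only in c6's history (ahead): {} — 0.
Only in c13's history (behind): {c1, c13} — 2.

0 ahead, 2 behind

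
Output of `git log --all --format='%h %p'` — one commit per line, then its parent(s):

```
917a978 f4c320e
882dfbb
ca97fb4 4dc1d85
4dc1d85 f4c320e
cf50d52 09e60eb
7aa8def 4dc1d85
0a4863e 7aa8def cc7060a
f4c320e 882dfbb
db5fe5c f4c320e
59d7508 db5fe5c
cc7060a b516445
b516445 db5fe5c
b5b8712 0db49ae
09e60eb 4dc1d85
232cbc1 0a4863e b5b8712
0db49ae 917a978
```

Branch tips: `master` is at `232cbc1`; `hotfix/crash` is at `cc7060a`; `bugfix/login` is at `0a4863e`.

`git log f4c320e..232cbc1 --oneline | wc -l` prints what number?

Reachable from 232cbc1: {0a4863e, 0db49ae, 232cbc1, 4dc1d85, 7aa8def, 882dfbb, 917a978, b516445, b5b8712, cc7060a, db5fe5c, f4c320e}.
Reachable from f4c320e: {882dfbb, f4c320e}.
In 232cbc1's history but not f4c320e's: {0a4863e, 0db49ae, 232cbc1, 4dc1d85, 7aa8def, 917a978, b516445, b5b8712, cc7060a, db5fe5c} — 10 commits.

10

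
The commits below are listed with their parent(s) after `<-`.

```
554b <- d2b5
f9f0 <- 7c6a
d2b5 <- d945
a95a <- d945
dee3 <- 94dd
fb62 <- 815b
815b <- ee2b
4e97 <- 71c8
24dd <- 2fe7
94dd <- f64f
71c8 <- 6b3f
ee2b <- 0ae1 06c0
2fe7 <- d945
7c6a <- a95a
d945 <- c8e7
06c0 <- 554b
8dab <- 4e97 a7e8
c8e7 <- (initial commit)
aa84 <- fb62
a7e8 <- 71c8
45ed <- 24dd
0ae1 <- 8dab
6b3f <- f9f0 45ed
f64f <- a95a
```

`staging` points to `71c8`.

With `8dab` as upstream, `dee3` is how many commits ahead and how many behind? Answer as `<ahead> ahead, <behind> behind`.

Reachable from dee3: {94dd, a95a, c8e7, d945, dee3, f64f}.
Reachable from 8dab: {24dd, 2fe7, 45ed, 4e97, 6b3f, 71c8, 7c6a, 8dab, a7e8, a95a, c8e7, d945, f9f0}.
Only in dee3's history (ahead): {94dd, dee3, f64f} — 3.
Only in 8dab's history (behind): {24dd, 2fe7, 45ed, 4e97, 6b3f, 71c8, 7c6a, 8dab, a7e8, f9f0} — 10.

3 ahead, 10 behind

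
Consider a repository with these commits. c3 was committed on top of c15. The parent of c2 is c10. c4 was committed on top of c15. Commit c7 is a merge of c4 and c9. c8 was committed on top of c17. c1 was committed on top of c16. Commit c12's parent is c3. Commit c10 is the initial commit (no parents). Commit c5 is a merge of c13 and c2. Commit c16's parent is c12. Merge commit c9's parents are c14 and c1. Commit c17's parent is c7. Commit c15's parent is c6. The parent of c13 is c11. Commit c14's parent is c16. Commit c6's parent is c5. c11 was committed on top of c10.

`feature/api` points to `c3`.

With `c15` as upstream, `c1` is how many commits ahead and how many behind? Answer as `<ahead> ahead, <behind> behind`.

Reachable from c1: {c1, c10, c11, c12, c13, c15, c16, c2, c3, c5, c6}.
Reachable from c15: {c10, c11, c13, c15, c2, c5, c6}.
Only in c1's history (ahead): {c1, c12, c16, c3} — 4.
Only in c15's history (behind): {} — 0.

4 ahead, 0 behind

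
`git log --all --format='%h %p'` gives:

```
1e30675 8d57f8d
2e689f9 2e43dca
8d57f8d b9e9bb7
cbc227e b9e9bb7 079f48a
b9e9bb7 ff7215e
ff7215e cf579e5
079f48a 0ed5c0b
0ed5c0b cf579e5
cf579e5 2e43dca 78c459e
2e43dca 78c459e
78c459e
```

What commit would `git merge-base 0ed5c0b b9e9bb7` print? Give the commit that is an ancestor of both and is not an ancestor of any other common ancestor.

Ancestors of 0ed5c0b: {0ed5c0b, 2e43dca, 78c459e, cf579e5}.
Ancestors of b9e9bb7: {2e43dca, 78c459e, b9e9bb7, cf579e5, ff7215e}.
Common ancestors: {2e43dca, 78c459e, cf579e5}.
Among these, cf579e5 is not an ancestor of any other common ancestor — it is the merge base.

cf579e5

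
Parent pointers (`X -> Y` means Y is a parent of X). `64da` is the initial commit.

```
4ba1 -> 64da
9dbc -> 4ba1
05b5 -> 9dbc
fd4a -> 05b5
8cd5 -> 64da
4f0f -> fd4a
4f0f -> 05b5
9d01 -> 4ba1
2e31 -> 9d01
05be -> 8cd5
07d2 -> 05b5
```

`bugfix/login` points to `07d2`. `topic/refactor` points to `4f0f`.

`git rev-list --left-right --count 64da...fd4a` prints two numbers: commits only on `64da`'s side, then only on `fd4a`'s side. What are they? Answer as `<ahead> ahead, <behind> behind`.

0 ahead, 4 behind

Reachable from 64da: {64da}.
Reachable from fd4a: {05b5, 4ba1, 64da, 9dbc, fd4a}.
Only in 64da's history (ahead): {} — 0.
Only in fd4a's history (behind): {05b5, 4ba1, 9dbc, fd4a} — 4.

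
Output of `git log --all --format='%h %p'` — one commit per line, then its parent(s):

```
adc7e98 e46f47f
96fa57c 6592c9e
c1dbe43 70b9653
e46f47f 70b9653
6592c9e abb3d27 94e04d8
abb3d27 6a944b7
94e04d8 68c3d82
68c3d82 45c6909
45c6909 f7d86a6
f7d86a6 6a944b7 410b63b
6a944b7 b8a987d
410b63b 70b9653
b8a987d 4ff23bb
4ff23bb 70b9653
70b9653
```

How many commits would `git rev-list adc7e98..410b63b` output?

Reachable from 410b63b: {410b63b, 70b9653}.
Reachable from adc7e98: {70b9653, adc7e98, e46f47f}.
In 410b63b's history but not adc7e98's: {410b63b} — 1 commit.

1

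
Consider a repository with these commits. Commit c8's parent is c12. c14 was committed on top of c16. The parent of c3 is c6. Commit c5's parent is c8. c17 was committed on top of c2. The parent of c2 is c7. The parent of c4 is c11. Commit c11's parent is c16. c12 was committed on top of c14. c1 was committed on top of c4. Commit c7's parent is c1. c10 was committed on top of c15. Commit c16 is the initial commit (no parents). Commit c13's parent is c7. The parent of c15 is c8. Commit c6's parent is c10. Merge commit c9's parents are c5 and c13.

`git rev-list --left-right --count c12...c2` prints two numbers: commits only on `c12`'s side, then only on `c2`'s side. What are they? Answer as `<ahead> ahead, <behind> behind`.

2 ahead, 5 behind

Reachable from c12: {c12, c14, c16}.
Reachable from c2: {c1, c11, c16, c2, c4, c7}.
Only in c12's history (ahead): {c12, c14} — 2.
Only in c2's history (behind): {c1, c11, c2, c4, c7} — 5.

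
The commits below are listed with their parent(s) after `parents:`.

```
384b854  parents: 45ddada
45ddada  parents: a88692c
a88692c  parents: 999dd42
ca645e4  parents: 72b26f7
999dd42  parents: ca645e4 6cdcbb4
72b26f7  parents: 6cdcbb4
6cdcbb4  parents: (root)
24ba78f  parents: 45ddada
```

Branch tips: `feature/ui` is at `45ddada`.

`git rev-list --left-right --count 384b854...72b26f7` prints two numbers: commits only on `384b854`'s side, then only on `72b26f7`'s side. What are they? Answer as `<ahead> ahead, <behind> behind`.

5 ahead, 0 behind

Reachable from 384b854: {384b854, 45ddada, 6cdcbb4, 72b26f7, 999dd42, a88692c, ca645e4}.
Reachable from 72b26f7: {6cdcbb4, 72b26f7}.
Only in 384b854's history (ahead): {384b854, 45ddada, 999dd42, a88692c, ca645e4} — 5.
Only in 72b26f7's history (behind): {} — 0.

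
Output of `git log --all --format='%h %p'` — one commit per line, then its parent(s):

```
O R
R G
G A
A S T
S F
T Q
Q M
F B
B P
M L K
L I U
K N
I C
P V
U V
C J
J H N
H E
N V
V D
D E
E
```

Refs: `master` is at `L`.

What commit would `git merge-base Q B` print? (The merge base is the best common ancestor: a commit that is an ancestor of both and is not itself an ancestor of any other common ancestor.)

V

Ancestors of Q: {C, D, E, H, I, J, K, L, M, N, Q, U, V}.
Ancestors of B: {B, D, E, P, V}.
Common ancestors: {D, E, V}.
Among these, V is not an ancestor of any other common ancestor — it is the merge base.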